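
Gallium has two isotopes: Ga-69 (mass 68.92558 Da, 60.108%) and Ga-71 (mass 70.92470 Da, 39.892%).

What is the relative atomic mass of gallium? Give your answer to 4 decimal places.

69.7231 Da

Weight each isotope mass by its fractional abundance: 0.60108 × 68.92558 + 0.39892 × 70.92470
= 41.429788 + 28.293281 = 69.723069 Da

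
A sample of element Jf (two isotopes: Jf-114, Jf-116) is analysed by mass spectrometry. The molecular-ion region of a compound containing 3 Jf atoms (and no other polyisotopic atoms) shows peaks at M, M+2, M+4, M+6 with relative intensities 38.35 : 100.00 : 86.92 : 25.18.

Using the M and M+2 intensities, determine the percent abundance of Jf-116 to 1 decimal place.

46.5%

If p is the fraction of Jf that is Jf-114, then I(M+2)/I(M) = [C(3,1)·p^2·(1−p)] / p^3 = 3·(1−p)/p = 100.00/38.35 = 2.6076
(1−p)/p = 2.6076/3 = 0.8692  ⇒  p = 1/(1 + 0.8692) = 0.5350
Jf-114: 53.5%, Jf-116: 46.5%.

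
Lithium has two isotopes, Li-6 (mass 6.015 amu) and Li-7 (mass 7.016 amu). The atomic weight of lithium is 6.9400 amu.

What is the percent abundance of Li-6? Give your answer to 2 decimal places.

7.59%

Writing the weighted mean with unknown fraction x of Li-6:
6.015·x + 7.016·(1 − x) = 6.9400
(6.015 − 7.016)·x = 6.9400 − 7.016
x = -0.0760 / -1.001 = 0.07592 → 7.59% Li-6, 92.41% Li-7.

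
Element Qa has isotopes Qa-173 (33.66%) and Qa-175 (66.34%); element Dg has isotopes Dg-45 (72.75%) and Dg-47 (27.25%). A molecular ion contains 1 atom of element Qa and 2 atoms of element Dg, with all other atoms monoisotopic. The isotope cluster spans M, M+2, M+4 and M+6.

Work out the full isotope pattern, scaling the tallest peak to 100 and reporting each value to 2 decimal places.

Element Qa pattern (n=1): 0.3366 : 0.6634
Element Dg pattern (n=2): 0.52925625 : 0.3964875 : 0.07425625
Convolve the two distributions (both contribute in 2-u steps):
  M: 0.3366×0.52925625 = 0.178148
  M+2: 0.3366×0.3964875 + 0.6634×0.52925625 = 0.484566
  M+4: 0.3366×0.07425625 + 0.6634×0.3964875 = 0.288024
  M+6: 0.6634×0.07425625 = 0.049262
Scale to base peak (0.484566) = 100: 36.76 : 100.00 : 59.44 : 10.17

36.76 : 100.00 : 59.44 : 10.17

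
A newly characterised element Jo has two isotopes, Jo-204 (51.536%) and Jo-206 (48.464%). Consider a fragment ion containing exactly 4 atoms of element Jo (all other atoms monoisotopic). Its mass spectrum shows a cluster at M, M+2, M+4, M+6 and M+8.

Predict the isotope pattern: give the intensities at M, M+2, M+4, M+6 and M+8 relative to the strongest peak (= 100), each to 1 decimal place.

18.8 : 70.9 : 100.0 : 62.7 : 14.7

Expanding (0.51536 + 0.48464)^4:
P(M) = 0.51536^4 = 0.070541
P(M+2) = 4 × 0.51536^3 × 0.48464^1 = 0.265345
P(M+4) = 6 × 0.51536^2 × 0.48464^2 = 0.374293
P(M+6) = 4 × 0.51536^1 × 0.48464^3 = 0.234654
P(M+8) = 0.48464^4 = 0.055167
The M+4 peak is largest (0.374293); scaling to 100 gives 18.8 : 70.9 : 100.0 : 62.7 : 14.7.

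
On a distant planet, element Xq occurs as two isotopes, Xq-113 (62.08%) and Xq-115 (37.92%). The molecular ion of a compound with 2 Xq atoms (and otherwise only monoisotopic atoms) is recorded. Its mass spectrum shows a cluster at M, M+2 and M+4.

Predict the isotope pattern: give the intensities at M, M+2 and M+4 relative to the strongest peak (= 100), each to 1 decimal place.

The 2 Xq atoms are independent, so intensities follow the terms of (0.6208 + 0.3792)^2.
P(M) = 0.6208^2 = 0.385393
P(M+2) = 2 × 0.6208^1 × 0.3792^1 = 0.470815
P(M+4) = 0.3792^2 = 0.143793
The M+2 peak is largest (0.470815); scaling to 100 gives 81.9 : 100.0 : 30.5.

81.9 : 100.0 : 30.5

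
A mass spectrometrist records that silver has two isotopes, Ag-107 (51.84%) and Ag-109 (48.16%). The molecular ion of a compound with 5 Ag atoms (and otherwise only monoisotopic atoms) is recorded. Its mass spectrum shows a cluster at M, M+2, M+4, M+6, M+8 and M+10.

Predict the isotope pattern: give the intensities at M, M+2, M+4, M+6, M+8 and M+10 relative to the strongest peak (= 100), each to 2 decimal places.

Each Ag atom is independently Ag-107 (p = 0.5184) or Ag-109 (q = 0.4816); the cluster is the binomial expansion (p + q)^5.
P(M) = 0.5184^5 = 0.037439
P(M+2) = 5 × 0.5184^4 × 0.4816^1 = 0.173907
P(M+4) = 10 × 0.5184^3 × 0.4816^2 = 0.323123
P(M+6) = 10 × 0.5184^2 × 0.4816^3 = 0.300185
P(M+8) = 5 × 0.5184^1 × 0.4816^4 = 0.139438
P(M+10) = 0.4816^5 = 0.025908
The M+4 peak is largest (0.323123); scaling to 100 gives 11.59 : 53.82 : 100.00 : 92.90 : 43.15 : 8.02.

11.59 : 53.82 : 100.00 : 92.90 : 43.15 : 8.02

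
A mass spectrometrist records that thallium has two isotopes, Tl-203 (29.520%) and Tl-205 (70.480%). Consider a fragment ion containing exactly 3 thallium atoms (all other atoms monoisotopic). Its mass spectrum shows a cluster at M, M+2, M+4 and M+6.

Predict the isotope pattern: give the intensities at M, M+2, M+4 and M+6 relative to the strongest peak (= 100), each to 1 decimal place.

Each Tl atom is independently Tl-203 (p = 0.29520) or Tl-205 (q = 0.70480); the cluster is the binomial expansion (p + q)^3.
P(M) = 0.29520^3 = 0.025725
P(M+2) = 3 × 0.29520^2 × 0.70480^1 = 0.184255
P(M+4) = 3 × 0.29520^1 × 0.70480^2 = 0.439916
P(M+6) = 0.70480^3 = 0.350104
The M+4 peak is largest (0.439916); scaling to 100 gives 5.8 : 41.9 : 100.0 : 79.6.

5.8 : 41.9 : 100.0 : 79.6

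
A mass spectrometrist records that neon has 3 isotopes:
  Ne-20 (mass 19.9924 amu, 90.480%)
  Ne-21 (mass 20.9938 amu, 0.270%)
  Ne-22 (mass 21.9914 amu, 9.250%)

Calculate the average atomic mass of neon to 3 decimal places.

The abundance-weighted mean is 0.90480 × 19.9924 + 0.00270 × 20.9938 + 0.09250 × 21.9914
= 18.08912 + 0.05668 + 2.03420 = 20.18000 amu

20.180 amu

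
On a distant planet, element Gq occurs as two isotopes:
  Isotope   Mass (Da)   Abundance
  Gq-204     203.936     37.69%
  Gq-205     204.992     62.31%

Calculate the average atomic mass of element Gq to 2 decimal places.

204.59 Da

Weight each isotope mass by its fractional abundance: 0.3769 × 203.936 + 0.6231 × 204.992
= 76.8635 + 127.7305 = 204.5940 Da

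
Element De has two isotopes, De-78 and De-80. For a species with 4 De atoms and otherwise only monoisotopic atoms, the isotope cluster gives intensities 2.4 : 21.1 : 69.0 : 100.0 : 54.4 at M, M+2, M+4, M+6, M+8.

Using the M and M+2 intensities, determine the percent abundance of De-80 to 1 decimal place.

If p is the fraction of De that is De-78, then I(M+2)/I(M) = [C(4,1)·p^3·(1−p)] / p^4 = 4·(1−p)/p = 21.1/2.4 = 8.7917
(1−p)/p = 8.7917/4 = 2.1979  ⇒  p = 1/(1 + 2.1979) = 0.3127
De-78: 31.3%, De-80: 68.7%.

68.7%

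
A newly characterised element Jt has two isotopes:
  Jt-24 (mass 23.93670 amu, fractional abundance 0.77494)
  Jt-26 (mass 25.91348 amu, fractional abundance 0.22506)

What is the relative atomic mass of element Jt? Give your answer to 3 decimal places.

Ar = Σ fᵢ·mᵢ = 0.77494 × 23.93670 + 0.22506 × 25.91348
= 18.549506 + 5.832088 = 24.381594 amu

24.382 amu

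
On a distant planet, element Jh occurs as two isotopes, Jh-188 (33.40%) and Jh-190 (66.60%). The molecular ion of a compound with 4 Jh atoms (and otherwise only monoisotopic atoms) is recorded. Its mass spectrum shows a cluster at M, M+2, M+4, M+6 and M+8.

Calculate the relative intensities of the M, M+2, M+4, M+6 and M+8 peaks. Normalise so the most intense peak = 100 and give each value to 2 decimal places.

3.15 : 25.15 : 75.23 : 100.00 : 49.85

The 4 Jh atoms are independent, so intensities follow the terms of (0.3340 + 0.6660)^4.
P(M) = 0.3340^4 = 0.012445
P(M+2) = 4 × 0.3340^3 × 0.6660^1 = 0.099260
P(M+4) = 6 × 0.3340^2 × 0.6660^2 = 0.296888
P(M+6) = 4 × 0.3340^1 × 0.6660^3 = 0.394665
P(M+8) = 0.6660^4 = 0.196742
The M+6 peak is largest (0.394665); scaling to 100 gives 3.15 : 25.15 : 75.23 : 100.00 : 49.85.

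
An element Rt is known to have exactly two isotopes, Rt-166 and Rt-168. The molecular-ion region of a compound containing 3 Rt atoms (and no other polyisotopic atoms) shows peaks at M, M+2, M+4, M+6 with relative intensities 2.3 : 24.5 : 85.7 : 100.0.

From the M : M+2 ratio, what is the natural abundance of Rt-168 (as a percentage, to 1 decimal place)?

78.0%

Write p for the Rt-166 fraction. I(M+2)/I(M) = [C(3,1)·p^2·(1−p)] / p^3 = 3·(1−p)/p = 24.5/2.3 = 10.6522
(1−p)/p = 10.6522/3 = 3.5507  ⇒  p = 1/(1 + 3.5507) = 0.2197
Rt-166: 22.0%, Rt-168: 78.0%.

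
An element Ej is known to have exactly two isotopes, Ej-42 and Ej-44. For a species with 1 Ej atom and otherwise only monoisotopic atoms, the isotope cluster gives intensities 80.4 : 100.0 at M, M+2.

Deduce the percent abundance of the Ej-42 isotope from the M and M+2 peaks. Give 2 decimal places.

Write p for the Ej-42 fraction. I(M+2)/I(M) = [C(1,1)·p^0·(1−p)] / p^1 = 1·(1−p)/p = 100.0/80.4 = 1.2438
(1−p)/p = 1.2438/1 = 1.2438  ⇒  p = 1/(1 + 1.2438) = 0.4457
Ej-42: 44.57%, Ej-44: 55.43%.

44.57%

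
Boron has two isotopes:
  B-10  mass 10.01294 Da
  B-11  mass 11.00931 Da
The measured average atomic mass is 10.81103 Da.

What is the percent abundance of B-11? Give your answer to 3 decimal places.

With x = fraction of B-10 (so B-11 is 1 − x):
10.01294·x + 11.00931·(1 − x) = 10.81103
(10.01294 − 11.00931)·x = 10.81103 − 11.00931
x = -0.19828 / -0.99637 = 0.19900 → 19.900% B-10, 80.100% B-11.

80.100%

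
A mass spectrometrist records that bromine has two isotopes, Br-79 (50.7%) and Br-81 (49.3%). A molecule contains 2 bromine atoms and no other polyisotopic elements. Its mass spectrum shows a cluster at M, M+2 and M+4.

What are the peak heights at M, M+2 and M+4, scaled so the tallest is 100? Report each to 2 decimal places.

Expanding (0.507 + 0.493)^2:
P(M) = 0.507^2 = 0.257049
P(M+2) = 2 × 0.507^1 × 0.493^1 = 0.499902
P(M+4) = 0.493^2 = 0.243049
The M+2 peak is largest (0.499902); scaling to 100 gives 51.42 : 100.00 : 48.62.

51.42 : 100.00 : 48.62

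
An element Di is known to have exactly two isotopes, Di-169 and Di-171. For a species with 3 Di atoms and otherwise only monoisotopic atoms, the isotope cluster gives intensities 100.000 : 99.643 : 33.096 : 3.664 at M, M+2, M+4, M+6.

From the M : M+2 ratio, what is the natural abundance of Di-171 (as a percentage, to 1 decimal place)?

24.9%

Let p = fractional abundance of Di-169. I(M+2)/I(M) = [C(3,1)·p^2·(1−p)] / p^3 = 3·(1−p)/p = 99.643/100.000 = 0.9964
(1−p)/p = 0.9964/3 = 0.3321  ⇒  p = 1/(1 + 0.3321) = 0.7507
Di-169: 75.1%, Di-171: 24.9%.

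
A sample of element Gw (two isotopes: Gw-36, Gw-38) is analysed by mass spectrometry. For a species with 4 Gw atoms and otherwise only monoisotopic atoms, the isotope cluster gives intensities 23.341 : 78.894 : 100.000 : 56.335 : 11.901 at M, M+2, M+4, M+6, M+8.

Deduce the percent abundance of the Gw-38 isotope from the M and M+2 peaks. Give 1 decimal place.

45.8%

Write p for the Gw-36 fraction. I(M+2)/I(M) = [C(4,1)·p^3·(1−p)] / p^4 = 4·(1−p)/p = 78.894/23.341 = 3.3801
(1−p)/p = 3.3801/4 = 0.8450  ⇒  p = 1/(1 + 0.8450) = 0.5420
Gw-36: 54.2%, Gw-38: 45.8%.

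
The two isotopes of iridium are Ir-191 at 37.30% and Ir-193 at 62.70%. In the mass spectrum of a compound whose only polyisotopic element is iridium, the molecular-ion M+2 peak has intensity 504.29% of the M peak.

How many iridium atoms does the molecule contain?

With n Ir atoms, P(M+2)/P(M) = C(n,1)·p^(n−1)q / p^n = n·q/p = n · 0.6270/0.3730.
n = 5.0429 × 0.3730/0.6270 = 3.00 ≈ 3

3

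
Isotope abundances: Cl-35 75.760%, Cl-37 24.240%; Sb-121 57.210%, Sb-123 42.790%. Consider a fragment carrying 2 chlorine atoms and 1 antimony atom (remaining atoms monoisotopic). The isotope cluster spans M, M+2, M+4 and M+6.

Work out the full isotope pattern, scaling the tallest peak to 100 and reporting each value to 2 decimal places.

72.05 : 100.00 : 41.86 : 5.52

Chlorine pattern (n=2): 0.57395776 : 0.36728448 : 0.05875776
Antimony pattern (n=1): 0.5721 : 0.4279
Convolve the two distributions (both contribute in 2-u steps):
  M: 0.57395776×0.5721 = 0.328361
  M+2: 0.57395776×0.4279 + 0.36728448×0.5721 = 0.455720
  M+4: 0.36728448×0.4279 + 0.05875776×0.5721 = 0.190776
  M+6: 0.05875776×0.4279 = 0.025142
Scale to base peak (0.455720) = 100: 72.05 : 100.00 : 41.86 : 5.52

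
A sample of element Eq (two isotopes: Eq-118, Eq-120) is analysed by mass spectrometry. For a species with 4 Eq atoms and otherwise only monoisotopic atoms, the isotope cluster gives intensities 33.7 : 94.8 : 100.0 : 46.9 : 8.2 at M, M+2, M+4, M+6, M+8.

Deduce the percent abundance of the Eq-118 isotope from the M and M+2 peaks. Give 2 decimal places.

58.71%

If p is the fraction of Eq that is Eq-118, then I(M+2)/I(M) = [C(4,1)·p^3·(1−p)] / p^4 = 4·(1−p)/p = 94.8/33.7 = 2.8131
(1−p)/p = 2.8131/4 = 0.7033  ⇒  p = 1/(1 + 0.7033) = 0.5871
Eq-118: 58.71%, Eq-120: 41.29%.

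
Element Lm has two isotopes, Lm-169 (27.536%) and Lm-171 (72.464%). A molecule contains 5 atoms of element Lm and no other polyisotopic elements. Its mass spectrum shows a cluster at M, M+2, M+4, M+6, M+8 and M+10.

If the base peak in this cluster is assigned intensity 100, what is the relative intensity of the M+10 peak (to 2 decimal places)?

52.63

(0.27536 + 0.72464)^5 gives M 0.0016, M+2 0.0208, M+4 0.1096, M+6 0.2885, M+8 0.3796, M+10 0.1998; the largest is M+8.
P(M+8) = C(5,4) × 0.27536^1 × 0.72464^4 = 5 × 0.27536 × 0.2757333 = 0.379630 (base)
P(M+10) = C(5,5) × 0.27536^0 × 0.72464^5 = 1 × 1.0000 × 0.19980738 = 0.199807
Relative intensity = 0.199807 / 0.379630 × 100 = 52.63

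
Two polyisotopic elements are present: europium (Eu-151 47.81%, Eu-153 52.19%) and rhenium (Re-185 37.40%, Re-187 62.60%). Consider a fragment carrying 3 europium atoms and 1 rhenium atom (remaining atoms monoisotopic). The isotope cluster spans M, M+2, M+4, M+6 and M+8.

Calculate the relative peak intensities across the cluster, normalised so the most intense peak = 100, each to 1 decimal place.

Europium pattern (n=3): 0.10928391 : 0.3578871 : 0.39067407 : 0.14215492
Rhenium pattern (n=1): 0.3740 : 0.6260
Convolve the two distributions (both contribute in 2-u steps):
  M: 0.10928391×0.3740 = 0.040872
  M+2: 0.10928391×0.6260 + 0.3578871×0.3740 = 0.202262
  M+4: 0.3578871×0.6260 + 0.39067407×0.3740 = 0.370149
  M+6: 0.39067407×0.6260 + 0.14215492×0.3740 = 0.297728
  M+8: 0.14215492×0.6260 = 0.088989
Scale to base peak (0.370149) = 100: 11.0 : 54.6 : 100.0 : 80.4 : 24.0

11.0 : 54.6 : 100.0 : 80.4 : 24.0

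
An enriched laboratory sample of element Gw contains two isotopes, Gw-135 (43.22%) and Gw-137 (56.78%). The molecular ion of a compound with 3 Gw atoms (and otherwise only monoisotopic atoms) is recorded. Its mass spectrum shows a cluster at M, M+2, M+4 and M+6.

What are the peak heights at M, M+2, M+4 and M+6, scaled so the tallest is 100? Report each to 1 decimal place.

19.3 : 76.1 : 100.0 : 43.8

The 3 Gw atoms are independent, so intensities follow the terms of (0.4322 + 0.5678)^3.
P(M) = 0.4322^3 = 0.080734
P(M+2) = 3 × 0.4322^2 × 0.5678^1 = 0.318190
P(M+4) = 3 × 0.4322^1 × 0.5678^2 = 0.418020
P(M+6) = 0.5678^3 = 0.183057
The M+4 peak is largest (0.418020); scaling to 100 gives 19.3 : 76.1 : 100.0 : 43.8.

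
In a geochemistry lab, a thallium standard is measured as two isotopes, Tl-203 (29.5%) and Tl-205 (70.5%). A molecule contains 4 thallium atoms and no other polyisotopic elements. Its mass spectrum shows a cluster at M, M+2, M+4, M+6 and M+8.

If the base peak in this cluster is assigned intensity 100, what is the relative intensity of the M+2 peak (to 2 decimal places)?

Binomial terms of (0.295 + 0.705)^4: M 0.0076, M+2 0.0724, M+4 0.2595, M+6 0.4135, M+8 0.2470 → M+6 is the base peak.
P(M+6) = C(4,3) × 0.295^1 × 0.705^3 = 4 × 0.2950 × 0.35040263 = 0.413475 (base)
P(M+2) = C(4,1) × 0.295^3 × 0.705^1 = 4 × 0.02567237 × 0.7050 = 0.072396
Relative intensity = 0.072396 / 0.413475 × 100 = 17.51

17.51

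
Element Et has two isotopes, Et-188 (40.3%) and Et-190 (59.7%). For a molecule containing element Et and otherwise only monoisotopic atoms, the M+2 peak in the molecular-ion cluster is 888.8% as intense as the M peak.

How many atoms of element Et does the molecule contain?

6

With n Et atoms, P(M+2)/P(M) = C(n,1)·p^(n−1)q / p^n = n·q/p = n · 0.597/0.403.
n = 8.888 × 0.403/0.597 = 6.00 ≈ 6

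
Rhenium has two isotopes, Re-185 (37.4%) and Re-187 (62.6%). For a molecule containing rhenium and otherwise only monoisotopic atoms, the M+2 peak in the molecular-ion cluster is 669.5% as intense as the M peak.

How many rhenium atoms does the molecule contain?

4

For n independent Re atoms, I(M+2)/I(M) = n · (abundance Re-187) / (abundance Re-185) = n · 0.626/0.374.
n = 6.695 × 0.374/0.626 = 4.00 ≈ 4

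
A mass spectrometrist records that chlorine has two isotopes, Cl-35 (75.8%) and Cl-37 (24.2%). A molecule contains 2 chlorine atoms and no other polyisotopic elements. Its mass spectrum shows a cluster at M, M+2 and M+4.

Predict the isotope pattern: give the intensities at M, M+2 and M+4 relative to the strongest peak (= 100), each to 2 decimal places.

The 2 Cl atoms are independent, so intensities follow the terms of (0.758 + 0.242)^2.
P(M) = 0.758^2 = 0.574564
P(M+2) = 2 × 0.758^1 × 0.242^1 = 0.366872
P(M+4) = 0.242^2 = 0.058564
The M peak is largest (0.574564); scaling to 100 gives 100.00 : 63.85 : 10.19.

100.00 : 63.85 : 10.19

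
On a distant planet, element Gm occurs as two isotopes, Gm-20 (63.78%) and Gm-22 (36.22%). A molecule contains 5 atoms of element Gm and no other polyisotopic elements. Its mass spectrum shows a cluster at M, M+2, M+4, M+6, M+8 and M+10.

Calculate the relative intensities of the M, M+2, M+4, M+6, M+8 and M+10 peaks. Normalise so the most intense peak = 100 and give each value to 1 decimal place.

31.0 : 88.0 : 100.0 : 56.8 : 16.1 : 1.8

Each Gm atom is independently Gm-20 (p = 0.6378) or Gm-22 (q = 0.3622); the cluster is the binomial expansion (p + q)^5.
P(M) = 0.6378^5 = 0.105541
P(M+2) = 5 × 0.6378^4 × 0.3622^1 = 0.299679
P(M+4) = 10 × 0.6378^3 × 0.3622^2 = 0.340369
P(M+6) = 10 × 0.6378^2 × 0.3622^3 = 0.193292
P(M+8) = 5 × 0.6378^1 × 0.3622^4 = 0.054884
P(M+10) = 0.3622^5 = 0.006234
The M+4 peak is largest (0.340369); scaling to 100 gives 31.0 : 88.0 : 100.0 : 56.8 : 16.1 : 1.8.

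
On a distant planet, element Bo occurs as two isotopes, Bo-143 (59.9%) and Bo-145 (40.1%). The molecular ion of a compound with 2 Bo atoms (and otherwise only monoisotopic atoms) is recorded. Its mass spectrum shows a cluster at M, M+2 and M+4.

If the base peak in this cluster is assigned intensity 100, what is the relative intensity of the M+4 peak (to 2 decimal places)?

Term probabilities: M 0.3588, M+2 0.4804, M+4 0.1608. Base peak = M+2.
P(M+2) = C(2,1) × 0.599^1 × 0.401^1 = 2 × 0.5990 × 0.4010 = 0.480398 (base)
P(M+4) = C(2,2) × 0.599^0 × 0.401^2 = 1 × 1.0000 × 0.160801 = 0.160801
Relative intensity = 0.160801 / 0.480398 × 100 = 33.47

33.47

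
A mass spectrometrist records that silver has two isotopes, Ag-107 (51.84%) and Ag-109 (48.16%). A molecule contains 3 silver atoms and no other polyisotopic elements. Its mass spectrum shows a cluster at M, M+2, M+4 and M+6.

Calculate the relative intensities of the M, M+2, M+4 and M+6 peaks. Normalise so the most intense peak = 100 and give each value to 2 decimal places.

35.88 : 100.00 : 92.90 : 28.77

The 3 Ag atoms are independent, so intensities follow the terms of (0.5184 + 0.4816)^3.
P(M) = 0.5184^3 = 0.139314
P(M+2) = 3 × 0.5184^2 × 0.4816^1 = 0.388273
P(M+4) = 3 × 0.5184^1 × 0.4816^2 = 0.360711
P(M+6) = 0.4816^3 = 0.111702
The M+2 peak is largest (0.388273); scaling to 100 gives 35.88 : 100.00 : 92.90 : 28.77.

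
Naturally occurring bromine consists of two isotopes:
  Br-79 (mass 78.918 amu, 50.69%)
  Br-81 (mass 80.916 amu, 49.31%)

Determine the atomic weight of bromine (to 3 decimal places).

79.903 amu

Average mass = Σ (abundance × isotope mass) = 0.5069 × 78.918 + 0.4931 × 80.916
= 40.0035 + 39.8997 = 79.9032 amu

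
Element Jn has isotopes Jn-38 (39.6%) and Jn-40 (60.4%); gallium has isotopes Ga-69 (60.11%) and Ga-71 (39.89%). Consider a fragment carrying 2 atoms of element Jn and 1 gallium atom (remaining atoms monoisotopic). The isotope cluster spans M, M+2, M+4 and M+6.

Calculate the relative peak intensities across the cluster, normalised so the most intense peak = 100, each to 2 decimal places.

Element Jn pattern (n=2): 0.156816 : 0.478368 : 0.364816
Gallium pattern (n=1): 0.6011 : 0.3989
Convolve the two distributions (both contribute in 2-u steps):
  M: 0.156816×0.6011 = 0.094262
  M+2: 0.156816×0.3989 + 0.478368×0.6011 = 0.350101
  M+4: 0.478368×0.3989 + 0.364816×0.6011 = 0.410112
  M+6: 0.364816×0.3989 = 0.145525
Scale to base peak (0.410112) = 100: 22.98 : 85.37 : 100.00 : 35.48

22.98 : 85.37 : 100.00 : 35.48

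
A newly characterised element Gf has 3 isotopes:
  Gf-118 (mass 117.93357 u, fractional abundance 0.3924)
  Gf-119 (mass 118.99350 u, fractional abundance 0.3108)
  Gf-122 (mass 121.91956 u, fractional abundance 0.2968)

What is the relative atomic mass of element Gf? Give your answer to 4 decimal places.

The abundance-weighted mean is 0.3924 × 117.93357 + 0.3108 × 118.99350 + 0.2968 × 121.91956
= 46.277133 + 36.983180 + 36.185725 = 119.446038 u

119.4460 u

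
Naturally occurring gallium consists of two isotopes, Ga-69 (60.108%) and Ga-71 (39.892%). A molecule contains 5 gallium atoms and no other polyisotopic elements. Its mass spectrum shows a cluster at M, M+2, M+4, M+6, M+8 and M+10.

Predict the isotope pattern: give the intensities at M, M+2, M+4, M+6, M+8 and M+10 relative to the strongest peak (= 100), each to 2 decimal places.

The 5 Ga atoms are independent, so intensities follow the terms of (0.60108 + 0.39892)^5.
P(M) = 0.60108^5 = 0.078462
P(M+2) = 5 × 0.60108^4 × 0.39892^1 = 0.260366
P(M+4) = 10 × 0.60108^3 × 0.39892^2 = 0.345596
P(M+6) = 10 × 0.60108^2 × 0.39892^3 = 0.229362
P(M+8) = 5 × 0.60108^1 × 0.39892^4 = 0.076111
P(M+10) = 0.39892^5 = 0.010103
The M+4 peak is largest (0.345596); scaling to 100 gives 22.70 : 75.34 : 100.00 : 66.37 : 22.02 : 2.92.

22.70 : 75.34 : 100.00 : 66.37 : 22.02 : 2.92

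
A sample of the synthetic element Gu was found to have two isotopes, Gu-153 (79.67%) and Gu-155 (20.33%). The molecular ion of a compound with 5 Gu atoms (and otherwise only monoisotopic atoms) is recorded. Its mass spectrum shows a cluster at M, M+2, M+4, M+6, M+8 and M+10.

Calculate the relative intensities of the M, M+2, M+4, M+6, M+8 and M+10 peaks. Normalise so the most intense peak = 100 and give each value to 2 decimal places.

The 5 Gu atoms are independent, so intensities follow the terms of (0.7967 + 0.2033)^5.
P(M) = 0.7967^5 = 0.320977
P(M+2) = 5 × 0.7967^4 × 0.2033^1 = 0.409531
P(M+4) = 10 × 0.7967^3 × 0.2033^2 = 0.209006
P(M+6) = 10 × 0.7967^2 × 0.2033^3 = 0.053334
P(M+8) = 5 × 0.7967^1 × 0.2033^4 = 0.006805
P(M+10) = 0.2033^5 = 0.000347
The M+2 peak is largest (0.409531); scaling to 100 gives 78.38 : 100.00 : 51.04 : 13.02 : 1.66 : 0.08.

78.38 : 100.00 : 51.04 : 13.02 : 1.66 : 0.08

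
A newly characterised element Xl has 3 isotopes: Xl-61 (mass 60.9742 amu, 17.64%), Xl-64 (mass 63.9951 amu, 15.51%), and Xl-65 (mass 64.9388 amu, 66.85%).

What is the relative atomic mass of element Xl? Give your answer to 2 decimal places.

Weight each isotope mass by its fractional abundance: 0.1764 × 60.9742 + 0.1551 × 63.9951 + 0.6685 × 64.9388
= 10.75585 + 9.92564 + 43.41159 = 64.09308 amu

64.09 amu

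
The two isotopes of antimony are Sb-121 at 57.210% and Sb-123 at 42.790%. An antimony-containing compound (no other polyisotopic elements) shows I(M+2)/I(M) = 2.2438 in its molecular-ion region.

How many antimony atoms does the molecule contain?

With n Sb atoms, P(M+2)/P(M) = C(n,1)·p^(n−1)q / p^n = n·q/p = n · 0.42790/0.57210.
n = 2.2438 × 0.57210/0.42790 = 3.00 ≈ 3

3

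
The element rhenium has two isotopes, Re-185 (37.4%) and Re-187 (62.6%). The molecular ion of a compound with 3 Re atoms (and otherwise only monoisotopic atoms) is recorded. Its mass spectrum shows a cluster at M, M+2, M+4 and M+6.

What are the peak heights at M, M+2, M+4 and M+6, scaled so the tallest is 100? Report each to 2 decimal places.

Each Re atom is independently Re-185 (p = 0.374) or Re-187 (q = 0.626); the cluster is the binomial expansion (p + q)^3.
P(M) = 0.374^3 = 0.052314
P(M+2) = 3 × 0.374^2 × 0.626^1 = 0.262687
P(M+4) = 3 × 0.374^1 × 0.626^2 = 0.439685
P(M+6) = 0.626^3 = 0.245314
The M+4 peak is largest (0.439685); scaling to 100 gives 11.90 : 59.74 : 100.00 : 55.79.

11.90 : 59.74 : 100.00 : 55.79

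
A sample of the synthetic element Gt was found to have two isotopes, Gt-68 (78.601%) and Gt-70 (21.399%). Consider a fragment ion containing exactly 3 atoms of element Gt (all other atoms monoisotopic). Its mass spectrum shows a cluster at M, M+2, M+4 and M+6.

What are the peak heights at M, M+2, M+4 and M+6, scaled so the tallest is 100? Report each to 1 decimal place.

100.0 : 81.7 : 22.2 : 2.0

Expanding (0.78601 + 0.21399)^3:
P(M) = 0.78601^3 = 0.485606
P(M+2) = 3 × 0.78601^2 × 0.21399^1 = 0.396617
P(M+4) = 3 × 0.78601^1 × 0.21399^2 = 0.107978
P(M+6) = 0.21399^3 = 0.009799
The M peak is largest (0.485606); scaling to 100 gives 100.0 : 81.7 : 22.2 : 2.0.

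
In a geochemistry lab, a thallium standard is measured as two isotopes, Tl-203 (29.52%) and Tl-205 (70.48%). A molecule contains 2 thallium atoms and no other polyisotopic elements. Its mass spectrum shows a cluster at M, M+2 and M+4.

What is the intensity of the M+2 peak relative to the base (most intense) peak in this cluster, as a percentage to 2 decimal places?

83.77%

(0.2952 + 0.7048)^2 gives M 0.0871, M+2 0.4161, M+4 0.4967; the largest is M+4.
P(M+4) = C(2,2) × 0.2952^0 × 0.7048^2 = 1 × 1.0000 × 0.49674304 = 0.496743 (base)
P(M+2) = C(2,1) × 0.2952^1 × 0.7048^1 = 2 × 0.2952 × 0.7048 = 0.416114
Relative intensity = 0.416114 / 0.496743 × 100 = 83.77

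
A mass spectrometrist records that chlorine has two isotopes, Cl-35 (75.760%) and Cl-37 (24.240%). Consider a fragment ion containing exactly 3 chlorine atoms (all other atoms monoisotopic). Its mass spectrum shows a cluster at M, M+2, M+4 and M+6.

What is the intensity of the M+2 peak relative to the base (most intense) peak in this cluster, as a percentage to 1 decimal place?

Term probabilities: M 0.4348, M+2 0.4174, M+4 0.1335, M+6 0.0142. Base peak = M.
P(M) = C(3,0) × 0.75760^3 × 0.24240^0 = 1 × 0.4348304 × 1.0000 = 0.434830 (base)
P(M+2) = C(3,1) × 0.75760^2 × 0.24240^1 = 3 × 0.57395776 × 0.2424 = 0.417382
Relative intensity = 0.417382 / 0.434830 × 100 = 96.0

96.0%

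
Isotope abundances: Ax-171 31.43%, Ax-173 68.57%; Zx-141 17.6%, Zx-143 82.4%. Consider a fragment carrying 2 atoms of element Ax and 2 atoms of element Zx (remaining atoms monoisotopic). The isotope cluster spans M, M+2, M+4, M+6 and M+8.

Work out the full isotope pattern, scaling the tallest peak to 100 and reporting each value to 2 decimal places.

Element Ax pattern (n=2): 0.09878449 : 0.43103102 : 0.47018449
Element Zx pattern (n=2): 0.030976 : 0.290048 : 0.678976
Convolve the two distributions (both contribute in 2-u steps):
  M: 0.09878449×0.030976 = 0.003060
  M+2: 0.09878449×0.290048 + 0.43103102×0.030976 = 0.042004
  M+4: 0.09878449×0.678976 + 0.43103102×0.290048 + 0.47018449×0.030976 = 0.206656
  M+6: 0.43103102×0.678976 + 0.47018449×0.290048 = 0.429036
  M+8: 0.47018449×0.678976 = 0.319244
Scale to base peak (0.429036) = 100: 0.71 : 9.79 : 48.17 : 100.00 : 74.41

0.71 : 9.79 : 48.17 : 100.00 : 74.41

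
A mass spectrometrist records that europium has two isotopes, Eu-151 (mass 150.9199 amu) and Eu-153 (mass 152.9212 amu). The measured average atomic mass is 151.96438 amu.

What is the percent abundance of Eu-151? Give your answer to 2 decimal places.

47.81%

Writing the weighted mean with unknown fraction x of Eu-151:
150.9199·x + 152.9212·(1 − x) = 151.96438
(150.9199 − 152.9212)·x = 151.96438 − 152.9212
x = -0.95682 / -2.0013 = 0.47810 → 47.81% Eu-151, 52.19% Eu-153.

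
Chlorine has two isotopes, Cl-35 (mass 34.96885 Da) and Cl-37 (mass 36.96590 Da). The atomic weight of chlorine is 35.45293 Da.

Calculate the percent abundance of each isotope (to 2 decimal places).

Cl-35: 75.76%, Cl-37: 24.24%

With x = fraction of Cl-35 (so Cl-37 is 1 − x):
34.96885·x + 36.96590·(1 − x) = 35.45293
(34.96885 − 36.96590)·x = 35.45293 − 36.96590
x = -1.51297 / -1.99705 = 0.75760 → 75.76% Cl-35, 24.24% Cl-37.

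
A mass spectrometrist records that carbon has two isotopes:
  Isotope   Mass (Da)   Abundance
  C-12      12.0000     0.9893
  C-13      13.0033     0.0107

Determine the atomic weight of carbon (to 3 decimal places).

12.011 Da

Weight each isotope mass by its fractional abundance: 0.9893 × 12.0000 + 0.0107 × 13.0033
= 11.87160 + 0.13914 = 12.01074 Da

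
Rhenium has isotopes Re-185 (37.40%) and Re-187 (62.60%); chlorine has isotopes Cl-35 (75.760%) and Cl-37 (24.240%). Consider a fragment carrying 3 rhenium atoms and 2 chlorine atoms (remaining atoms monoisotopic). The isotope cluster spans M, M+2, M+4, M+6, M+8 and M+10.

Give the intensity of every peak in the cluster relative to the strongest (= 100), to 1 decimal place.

8.5 : 48.3 : 100.0 : 90.3 : 32.9 : 4.1

Rhenium pattern (n=3): 0.05231362 : 0.26268713 : 0.43968487 : 0.24531438
Chlorine pattern (n=2): 0.57395776 : 0.36728448 : 0.05875776
Convolve the two distributions (both contribute in 2-u steps):
  M: 0.05231362×0.57395776 = 0.030026
  M+2: 0.05231362×0.36728448 + 0.26268713×0.57395776 = 0.169985
  M+4: 0.05231362×0.05875776 + 0.26268713×0.36728448 + 0.43968487×0.57395776 = 0.351915
  M+6: 0.26268713×0.05875776 + 0.43968487×0.36728448 + 0.24531438×0.57395776 = 0.317724
  M+8: 0.43968487×0.05875776 + 0.24531438×0.36728448 = 0.115935
  M+10: 0.24531438×0.05875776 = 0.014414
Scale to base peak (0.351915) = 100: 8.5 : 48.3 : 100.0 : 90.3 : 32.9 : 4.1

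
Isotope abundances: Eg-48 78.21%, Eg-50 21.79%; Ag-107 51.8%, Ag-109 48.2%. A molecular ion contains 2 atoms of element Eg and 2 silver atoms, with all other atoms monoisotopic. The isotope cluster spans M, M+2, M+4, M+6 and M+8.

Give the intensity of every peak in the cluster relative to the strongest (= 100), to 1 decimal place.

41.4 : 100.0 : 81.9 : 25.9 : 2.8

Element Eg pattern (n=2): 0.61168041 : 0.34083918 : 0.04748041
Silver pattern (n=2): 0.268324 : 0.499352 : 0.232324
Convolve the two distributions (both contribute in 2-u steps):
  M: 0.61168041×0.268324 = 0.164129
  M+2: 0.61168041×0.499352 + 0.34083918×0.268324 = 0.396899
  M+4: 0.61168041×0.232324 + 0.34083918×0.499352 + 0.04748041×0.268324 = 0.325047
  M+6: 0.34083918×0.232324 + 0.04748041×0.499352 = 0.102895
  M+8: 0.04748041×0.232324 = 0.011031
Scale to base peak (0.396899) = 100: 41.4 : 100.0 : 81.9 : 25.9 : 2.8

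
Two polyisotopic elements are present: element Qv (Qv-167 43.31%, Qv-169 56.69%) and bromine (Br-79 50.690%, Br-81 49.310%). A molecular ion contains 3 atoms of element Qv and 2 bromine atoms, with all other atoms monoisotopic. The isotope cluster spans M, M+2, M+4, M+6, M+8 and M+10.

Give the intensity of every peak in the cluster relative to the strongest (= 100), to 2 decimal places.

Element Qv pattern (n=3): 0.081239 : 0.31900984 : 0.41756333 : 0.18218783
Bromine pattern (n=2): 0.25694761 : 0.49990478 : 0.24314761
Convolve the two distributions (both contribute in 2-u steps):
  M: 0.081239×0.25694761 = 0.020874
  M+2: 0.081239×0.49990478 + 0.31900984×0.25694761 = 0.122581
  M+4: 0.081239×0.24314761 + 0.31900984×0.49990478 + 0.41756333×0.25694761 = 0.286520
  M+6: 0.31900984×0.24314761 + 0.41756333×0.49990478 + 0.18218783×0.25694761 = 0.333121
  M+8: 0.41756333×0.24314761 + 0.18218783×0.49990478 = 0.192606
  M+10: 0.18218783×0.24314761 = 0.044299
Scale to base peak (0.333121) = 100: 6.27 : 36.80 : 86.01 : 100.00 : 57.82 : 13.30

6.27 : 36.80 : 86.01 : 100.00 : 57.82 : 13.30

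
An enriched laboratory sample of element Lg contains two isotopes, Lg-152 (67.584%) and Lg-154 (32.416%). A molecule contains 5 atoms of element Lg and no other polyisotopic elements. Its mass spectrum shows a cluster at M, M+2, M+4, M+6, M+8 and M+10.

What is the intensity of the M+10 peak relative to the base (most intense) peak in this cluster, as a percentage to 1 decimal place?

Term probabilities: M 0.1410, M+2 0.3381, M+4 0.3244, M+6 0.1556, M+8 0.0373, M+10 0.0036. Base peak = M+2.
P(M+2) = C(5,1) × 0.67584^4 × 0.32416^1 = 5 × 0.20862943 × 0.32416 = 0.338147 (base)
P(M+10) = C(5,5) × 0.67584^0 × 0.32416^5 = 1 × 1.0000 × 0.00357929 = 0.003579
Relative intensity = 0.003579 / 0.338147 × 100 = 1.1

1.1%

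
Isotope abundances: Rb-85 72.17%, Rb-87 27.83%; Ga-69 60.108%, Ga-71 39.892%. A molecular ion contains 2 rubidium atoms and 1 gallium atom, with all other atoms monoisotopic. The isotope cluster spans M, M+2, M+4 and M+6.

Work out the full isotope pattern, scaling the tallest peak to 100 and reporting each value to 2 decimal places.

69.69 : 100.00 : 46.03 : 6.88

Rubidium pattern (n=2): 0.52085089 : 0.40169822 : 0.07745089
Gallium pattern (n=1): 0.60108 : 0.39892
Convolve the two distributions (both contribute in 2-u steps):
  M: 0.52085089×0.60108 = 0.313073
  M+2: 0.52085089×0.39892 + 0.40169822×0.60108 = 0.449231
  M+4: 0.40169822×0.39892 + 0.07745089×0.60108 = 0.206800
  M+6: 0.07745089×0.39892 = 0.030897
Scale to base peak (0.449231) = 100: 69.69 : 100.00 : 46.03 : 6.88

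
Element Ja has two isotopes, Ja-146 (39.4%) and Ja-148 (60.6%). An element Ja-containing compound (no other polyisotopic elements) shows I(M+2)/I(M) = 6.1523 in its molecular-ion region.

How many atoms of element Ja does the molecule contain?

4

The M+2/M ratio from n Ja atoms is n · q/p = n · 0.606/0.394.
n = 6.1523 × 0.394/0.606 = 4.00 ≈ 4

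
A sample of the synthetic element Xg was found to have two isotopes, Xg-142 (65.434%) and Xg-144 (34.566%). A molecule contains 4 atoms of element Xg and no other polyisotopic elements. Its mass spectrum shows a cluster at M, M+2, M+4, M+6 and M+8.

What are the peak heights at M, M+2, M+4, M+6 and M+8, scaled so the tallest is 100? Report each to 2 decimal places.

47.33 : 100.00 : 79.24 : 27.91 : 3.69

Each Xg atom is independently Xg-142 (p = 0.65434) or Xg-144 (q = 0.34566); the cluster is the binomial expansion (p + q)^4.
P(M) = 0.65434^4 = 0.183322
P(M+2) = 4 × 0.65434^3 × 0.34566^1 = 0.387364
P(M+4) = 6 × 0.65434^2 × 0.34566^2 = 0.306942
P(M+6) = 4 × 0.65434^1 × 0.34566^3 = 0.108096
P(M+8) = 0.34566^4 = 0.014276
The M+2 peak is largest (0.387364); scaling to 100 gives 47.33 : 100.00 : 79.24 : 27.91 : 3.69.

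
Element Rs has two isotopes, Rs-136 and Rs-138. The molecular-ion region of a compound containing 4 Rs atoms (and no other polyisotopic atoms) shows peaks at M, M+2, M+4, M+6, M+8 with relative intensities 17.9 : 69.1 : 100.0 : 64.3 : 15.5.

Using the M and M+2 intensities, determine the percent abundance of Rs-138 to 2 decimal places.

Write p for the Rs-136 fraction. I(M+2)/I(M) = [C(4,1)·p^3·(1−p)] / p^4 = 4·(1−p)/p = 69.1/17.9 = 3.8603
(1−p)/p = 3.8603/4 = 0.9651  ⇒  p = 1/(1 + 0.9651) = 0.5089
Rs-136: 50.89%, Rs-138: 49.11%.

49.11%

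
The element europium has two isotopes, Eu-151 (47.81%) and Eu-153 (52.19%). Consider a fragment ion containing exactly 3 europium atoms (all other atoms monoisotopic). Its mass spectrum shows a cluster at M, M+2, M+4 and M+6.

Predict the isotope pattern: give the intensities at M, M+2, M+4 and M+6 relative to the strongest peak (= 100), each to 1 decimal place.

Expanding (0.4781 + 0.5219)^3:
P(M) = 0.4781^3 = 0.109284
P(M+2) = 3 × 0.4781^2 × 0.5219^1 = 0.357887
P(M+4) = 3 × 0.4781^1 × 0.5219^2 = 0.390674
P(M+6) = 0.5219^3 = 0.142155
The M+4 peak is largest (0.390674); scaling to 100 gives 28.0 : 91.6 : 100.0 : 36.4.

28.0 : 91.6 : 100.0 : 36.4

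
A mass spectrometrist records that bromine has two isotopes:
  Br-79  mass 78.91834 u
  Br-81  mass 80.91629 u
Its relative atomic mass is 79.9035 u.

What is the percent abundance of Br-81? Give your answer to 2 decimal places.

49.31%

Writing the weighted mean with unknown fraction x of Br-79:
78.91834·x + 80.91629·(1 − x) = 79.9035
(78.91834 − 80.91629)·x = 79.9035 − 80.91629
x = -1.01279 / -1.99795 = 0.50691 → 50.69% Br-79, 49.31% Br-81.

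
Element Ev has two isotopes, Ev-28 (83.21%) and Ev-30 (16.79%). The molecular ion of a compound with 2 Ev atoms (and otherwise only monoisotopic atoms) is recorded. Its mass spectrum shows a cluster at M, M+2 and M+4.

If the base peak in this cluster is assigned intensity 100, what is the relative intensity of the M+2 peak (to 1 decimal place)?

Term probabilities: M 0.6924, M+2 0.2794, M+4 0.0282. Base peak = M.
P(M) = C(2,0) × 0.8321^2 × 0.1679^0 = 1 × 0.69239041 × 1.0000 = 0.692390 (base)
P(M+2) = C(2,1) × 0.8321^1 × 0.1679^1 = 2 × 0.8321 × 0.1679 = 0.279419
Relative intensity = 0.279419 / 0.692390 × 100 = 40.4

40.4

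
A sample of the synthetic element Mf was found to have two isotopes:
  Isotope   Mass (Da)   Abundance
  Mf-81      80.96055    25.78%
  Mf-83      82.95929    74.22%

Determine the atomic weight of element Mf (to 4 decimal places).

82.4440 Da

The abundance-weighted mean is 0.2578 × 80.96055 + 0.7422 × 82.95929
= 20.871630 + 61.572385 = 82.444015 Da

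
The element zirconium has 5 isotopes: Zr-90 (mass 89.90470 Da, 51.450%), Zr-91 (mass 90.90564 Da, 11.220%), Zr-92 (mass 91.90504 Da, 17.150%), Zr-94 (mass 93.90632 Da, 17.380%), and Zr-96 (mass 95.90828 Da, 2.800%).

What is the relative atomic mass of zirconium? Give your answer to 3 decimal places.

Ar = Σ fᵢ·mᵢ = 0.51450 × 89.90470 + 0.11220 × 90.90564 + 0.17150 × 91.90504 + 0.17380 × 93.90632 + 0.02800 × 95.90828
= 46.255968 + 10.199613 + 15.761714 + 16.320918 + 2.685432 = 91.223645 Da

91.224 Da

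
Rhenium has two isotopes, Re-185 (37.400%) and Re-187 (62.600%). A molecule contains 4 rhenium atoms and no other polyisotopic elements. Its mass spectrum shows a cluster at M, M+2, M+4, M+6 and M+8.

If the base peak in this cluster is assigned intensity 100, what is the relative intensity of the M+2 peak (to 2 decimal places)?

Binomial terms of (0.37400 + 0.62600)^4: M 0.0196, M+2 0.1310, M+4 0.3289, M+6 0.3670, M+8 0.1536 → M+6 is the base peak.
P(M+6) = C(4,3) × 0.37400^1 × 0.62600^3 = 4 × 0.3740 × 0.24531438 = 0.366990 (base)
P(M+2) = C(4,1) × 0.37400^3 × 0.62600^1 = 4 × 0.05231362 × 0.6260 = 0.130993
Relative intensity = 0.130993 / 0.366990 × 100 = 35.69

35.69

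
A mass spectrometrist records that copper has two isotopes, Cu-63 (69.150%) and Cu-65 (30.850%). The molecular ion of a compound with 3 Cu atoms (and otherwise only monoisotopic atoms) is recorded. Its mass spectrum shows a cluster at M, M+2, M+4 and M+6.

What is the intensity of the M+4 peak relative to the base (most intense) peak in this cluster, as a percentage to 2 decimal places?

Term probabilities: M 0.3307, M+2 0.4425, M+4 0.1974, M+6 0.0294. Base peak = M+2.
P(M+2) = C(3,1) × 0.69150^2 × 0.30850^1 = 3 × 0.47817225 × 0.3085 = 0.442548 (base)
P(M+4) = C(3,2) × 0.69150^1 × 0.30850^2 = 3 × 0.6915 × 0.09517225 = 0.197435
Relative intensity = 0.197435 / 0.442548 × 100 = 44.61

44.61%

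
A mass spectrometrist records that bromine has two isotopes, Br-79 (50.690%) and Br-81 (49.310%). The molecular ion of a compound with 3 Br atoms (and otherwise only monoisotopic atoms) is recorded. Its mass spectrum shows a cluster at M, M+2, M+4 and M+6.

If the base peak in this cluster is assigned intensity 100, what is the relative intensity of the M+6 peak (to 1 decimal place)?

31.5

Term probabilities: M 0.1302, M+2 0.3801, M+4 0.3698, M+6 0.1199. Base peak = M+2.
P(M+2) = C(3,1) × 0.50690^2 × 0.49310^1 = 3 × 0.25694761 × 0.4931 = 0.380103 (base)
P(M+6) = C(3,3) × 0.50690^0 × 0.49310^3 = 1 × 1.0000 × 0.11989609 = 0.119896
Relative intensity = 0.119896 / 0.380103 × 100 = 31.5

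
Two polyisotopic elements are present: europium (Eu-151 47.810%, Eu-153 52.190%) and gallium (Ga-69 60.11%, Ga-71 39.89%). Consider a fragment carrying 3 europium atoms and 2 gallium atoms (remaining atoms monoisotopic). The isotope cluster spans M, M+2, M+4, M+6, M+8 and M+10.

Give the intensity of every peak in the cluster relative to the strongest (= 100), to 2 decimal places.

11.96 : 55.04 : 100.00 : 89.55 : 39.47 : 6.85

Europium pattern (n=3): 0.10928391 : 0.3578871 : 0.39067407 : 0.14215492
Gallium pattern (n=2): 0.36132121 : 0.47955758 : 0.15912121
Convolve the two distributions (both contribute in 2-u steps):
  M: 0.10928391×0.36132121 = 0.039487
  M+2: 0.10928391×0.47955758 + 0.3578871×0.36132121 = 0.181720
  M+4: 0.10928391×0.15912121 + 0.3578871×0.47955758 + 0.39067407×0.36132121 = 0.330176
  M+6: 0.3578871×0.15912121 + 0.39067407×0.47955758 + 0.14215492×0.36132121 = 0.295662
  M+8: 0.39067407×0.15912121 + 0.14215492×0.47955758 = 0.130336
  M+10: 0.14215492×0.15912121 = 0.022620
Scale to base peak (0.330176) = 100: 11.96 : 55.04 : 100.00 : 89.55 : 39.47 : 6.85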